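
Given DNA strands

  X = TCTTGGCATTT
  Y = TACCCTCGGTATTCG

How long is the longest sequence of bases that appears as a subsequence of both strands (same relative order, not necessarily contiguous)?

One common subsequence of length 8: T [1,1], C [2,5], T [3,6], G [5,8], G [6,9], A [8,11], T [9,12], T [10,13], and the DP table's final entry dp[11][15] is also 8, so no common subsequence is longer.

8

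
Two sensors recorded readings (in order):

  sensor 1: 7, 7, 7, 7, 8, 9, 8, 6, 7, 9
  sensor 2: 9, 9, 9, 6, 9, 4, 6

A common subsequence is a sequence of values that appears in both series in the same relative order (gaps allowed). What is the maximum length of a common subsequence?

Match 9 at sensor 1[6]=sensor 2[3], then 6 at sensor 1[8]=sensor 2[4], then 9 at sensor 1[10]=sensor 2[5] — 3 values in the same relative order in both. dp[10][7] = 3 confirms this is the maximum.

3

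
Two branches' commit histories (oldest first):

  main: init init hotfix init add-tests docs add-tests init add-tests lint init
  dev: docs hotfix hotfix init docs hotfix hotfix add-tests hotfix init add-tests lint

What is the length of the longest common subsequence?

7

Taking hotfix (main #3, dev #3), then init (main #4, dev #4), then docs (main #6, dev #5), then add-tests (main #7, dev #8), then init (main #8, dev #10), then add-tests (main #9, dev #11), then lint (main #10, dev #12) gives a common subsequence of length 7. The LCS DP gives dp[11][12] = 7, so this is optimal.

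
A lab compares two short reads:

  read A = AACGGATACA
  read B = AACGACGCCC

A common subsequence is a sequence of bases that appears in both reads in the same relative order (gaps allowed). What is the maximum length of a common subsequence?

Taking A at read A[1]=read B[1]; then A at read A[2]=read B[2]; then C at read A[3]=read B[3]; then G at read A[4]=read B[4]; then G at read A[5]=read B[7]; then C at read A[9]=read B[10] gives a common subsequence of length 6, and the DP table's final entry dp[10][10] is also 6, so no common subsequence is longer.

6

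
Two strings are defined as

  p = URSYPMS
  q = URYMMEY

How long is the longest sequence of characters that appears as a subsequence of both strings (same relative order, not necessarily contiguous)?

Pick U (p #1, q #1); then R (p #2, q #2); then Y (p #4, q #3); then M (p #6, q #5); all 4 characters appear in both, in order, and the DP table's final entry dp[7][7] is also 4, so no common subsequence is longer.

4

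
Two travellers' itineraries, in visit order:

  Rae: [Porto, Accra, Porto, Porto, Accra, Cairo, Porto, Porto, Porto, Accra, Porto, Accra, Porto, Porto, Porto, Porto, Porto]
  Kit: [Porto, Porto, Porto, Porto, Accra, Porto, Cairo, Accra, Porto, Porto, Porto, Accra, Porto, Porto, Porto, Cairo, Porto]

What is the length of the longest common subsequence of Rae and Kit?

13

One common subsequence of length 13: Porto (Rae #1, Kit #2) → Porto (Rae #3, Kit #3) → Porto (Rae #4, Kit #4) → Accra (Rae #5, Kit #5) → Cairo (Rae #6, Kit #7) → Porto (Rae #7, Kit #9) → Porto (Rae #8, Kit #10) → Porto (Rae #9, Kit #11) → Accra (Rae #10, Kit #12) → Porto (Rae #11, Kit #13) → Porto (Rae #13, Kit #14) → Porto (Rae #14, Kit #15) → Porto (Rae #17, Kit #17). The LCS DP gives dp[17][17] = 13, so this is optimal.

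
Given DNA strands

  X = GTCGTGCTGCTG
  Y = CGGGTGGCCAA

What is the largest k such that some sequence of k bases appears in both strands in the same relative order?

One common subsequence of length 6: G (X #1, Y #4); then T (X #2, Y #5); then G (X #4, Y #6); then G (X #6, Y #7); then C (X #7, Y #8); then C (X #10, Y #9). Since dp[12][11] = 6, nothing longer is possible.

6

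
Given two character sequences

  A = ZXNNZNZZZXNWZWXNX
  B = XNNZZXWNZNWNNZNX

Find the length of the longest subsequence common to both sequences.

11

Pick X [2,1], N [3,2], N [4,3], Z [5,5], N [6,8], Z [9,9], N [11,10], W [12,11], Z [13,14], N [16,15], X [17,16]; all 11 characters appear in both, in order. The LCS DP gives dp[17][16] = 11, so this is optimal.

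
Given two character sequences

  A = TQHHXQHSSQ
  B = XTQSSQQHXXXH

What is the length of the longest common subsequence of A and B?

Let dp[i][j] be the LCS length of the first i characters of A and the first j characters of B. dp[i][j] = dp[i-1][j-1]+1 when the i-th and j-th characters match, else max(dp[i-1][j], dp[i][j-1]).
    ·  X  T  Q  S  S  Q  Q  H  X  X  X  H
 ·  0  0  0  0  0  0  0  0  0  0  0  0  0
 T  0  0  1  1  1  1  1  1  1  1  1  1  1
 Q  0  0  1  2  2  2  2  2  2  2  2  2  2
 H  0  0  1  2  2  2  2  2  3  3  3  3  3
 H  0  0  1  2  2  2  2  2  3  3  3  3  4
 X  0  1  1  2  2  2  2  2  3  4  4  4  4
 Q  0  1  1  2  2  2  3  3  3  4  4  4  4
 H  0  1  1  2  2  2  3  3  4  4  4  4  5
 S  0  1  1  2  3  3  3  3  4  4  4  4  5
 S  0  1  1  2  3  4  4  4  4  4  4  4  5
 Q  0  1  1  2  3  4  5  5  5  5  5  5  5
dp[10][12] = 5. One LCS (by backtracking along matches): TQHXH.

5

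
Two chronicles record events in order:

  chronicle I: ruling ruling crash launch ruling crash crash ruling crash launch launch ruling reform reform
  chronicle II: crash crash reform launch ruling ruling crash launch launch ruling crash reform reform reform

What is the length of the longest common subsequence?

Taking crash [3,2] → launch [4,4] → ruling [5,5] → ruling [8,6] → crash [9,7] → launch [10,8] → launch [11,9] → ruling [12,10] → reform [13,13] → reform [14,14] gives a common subsequence of length 10. The LCS DP gives dp[14][14] = 10, so this is optimal.

10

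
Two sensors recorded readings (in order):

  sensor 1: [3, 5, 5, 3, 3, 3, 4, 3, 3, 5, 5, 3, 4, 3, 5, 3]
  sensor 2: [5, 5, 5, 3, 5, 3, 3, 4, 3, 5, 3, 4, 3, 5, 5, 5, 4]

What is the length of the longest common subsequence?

12

One common subsequence of length 12: 5 [2,2], 5 [3,3], 3 [4,4], 3 [5,6], 3 [6,7], 4 [7,8], 3 [9,9], 5 [11,10], 3 [12,11], 4 [13,12], 3 [14,13], 5 [15,16]. dp[16][17] = 12 confirms this is the maximum.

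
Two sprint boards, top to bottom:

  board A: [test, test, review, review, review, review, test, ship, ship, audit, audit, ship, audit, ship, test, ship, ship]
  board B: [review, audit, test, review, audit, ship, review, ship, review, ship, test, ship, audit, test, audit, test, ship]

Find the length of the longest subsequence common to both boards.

10

One common subsequence of length 10: test at board A[2]=board B[3], review at board A[3]=board B[4], review at board A[4]=board B[7], review at board A[5]=board B[9], test at board A[7]=board B[11], ship at board A[9]=board B[12], audit at board A[10]=board B[13], audit at board A[13]=board B[15], test at board A[15]=board B[16], ship at board A[17]=board B[17]. Since dp[17][17] = 10, nothing longer is possible.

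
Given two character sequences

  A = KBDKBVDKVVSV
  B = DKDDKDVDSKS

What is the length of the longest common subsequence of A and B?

Match K at A[1]=B[2], then D at A[3]=B[4], then K at A[4]=B[5], then V at A[6]=B[7], then D at A[7]=B[8], then K at A[8]=B[10], then S at A[11]=B[11] — 7 characters in the same relative order in both, and the DP table's final entry dp[12][11] is also 7, so no common subsequence is longer.

7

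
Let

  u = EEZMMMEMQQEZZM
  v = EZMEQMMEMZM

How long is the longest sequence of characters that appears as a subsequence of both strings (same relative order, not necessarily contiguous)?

One common subsequence of length 9: E (u #2, v #1), then Z (u #3, v #2), then M (u #4, v #3), then M (u #5, v #6), then M (u #6, v #7), then E (u #7, v #8), then M (u #8, v #9), then Z (u #13, v #10), then M (u #14, v #11). The LCS DP gives dp[14][11] = 9, so this is optimal.

9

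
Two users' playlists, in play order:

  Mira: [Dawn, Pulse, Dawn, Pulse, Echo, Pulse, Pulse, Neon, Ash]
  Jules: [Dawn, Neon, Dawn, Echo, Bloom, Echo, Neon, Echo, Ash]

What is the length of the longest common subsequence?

Pick Dawn at Mira[1]=Jules[1], Dawn at Mira[3]=Jules[3], Echo at Mira[5]=Jules[6], Neon at Mira[8]=Jules[7], Ash at Mira[9]=Jules[9]; all 5 songs appear in both, in order. Since dp[9][9] = 5, nothing longer is possible.

5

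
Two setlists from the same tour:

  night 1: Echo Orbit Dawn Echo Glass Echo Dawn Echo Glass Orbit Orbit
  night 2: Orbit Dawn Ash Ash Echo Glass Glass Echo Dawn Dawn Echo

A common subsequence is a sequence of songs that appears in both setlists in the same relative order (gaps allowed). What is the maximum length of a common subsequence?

Match Orbit at night 1[2]=night 2[1] → Dawn at night 1[3]=night 2[2] → Echo at night 1[4]=night 2[5] → Glass at night 1[5]=night 2[7] → Echo at night 1[6]=night 2[8] → Dawn at night 1[7]=night 2[10] → Echo at night 1[8]=night 2[11] — 7 songs in the same relative order in both, and the DP table's final entry dp[11][11] is also 7, so no common subsequence is longer.

7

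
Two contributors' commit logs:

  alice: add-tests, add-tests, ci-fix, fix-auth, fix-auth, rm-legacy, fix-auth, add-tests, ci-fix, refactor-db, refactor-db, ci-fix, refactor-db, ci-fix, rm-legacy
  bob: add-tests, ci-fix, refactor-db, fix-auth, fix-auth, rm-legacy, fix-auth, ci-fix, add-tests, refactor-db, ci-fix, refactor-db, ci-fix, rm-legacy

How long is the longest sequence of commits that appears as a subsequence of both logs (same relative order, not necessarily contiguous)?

Taking add-tests at alice[2]=bob[1], then ci-fix at alice[3]=bob[2], then fix-auth at alice[4]=bob[4], then fix-auth at alice[5]=bob[5], then rm-legacy at alice[6]=bob[6], then fix-auth at alice[7]=bob[7], then add-tests at alice[8]=bob[9], then refactor-db at alice[11]=bob[10], then ci-fix at alice[12]=bob[11], then refactor-db at alice[13]=bob[12], then ci-fix at alice[14]=bob[13], then rm-legacy at alice[15]=bob[14] gives a common subsequence of length 12. Since dp[15][14] = 12, nothing longer is possible.

12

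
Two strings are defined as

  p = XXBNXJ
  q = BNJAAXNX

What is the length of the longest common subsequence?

3

One common subsequence of length 3: X [2,6] → N [4,7] → X [5,8], and the DP table's final entry dp[6][8] is also 3, so no common subsequence is longer.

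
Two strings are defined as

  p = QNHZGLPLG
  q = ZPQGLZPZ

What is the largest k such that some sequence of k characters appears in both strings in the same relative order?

4

Match Q [1,3] → G [5,4] → L [6,5] → P [7,7] — 4 characters in the same relative order in both. dp[9][8] = 4 confirms this is the maximum.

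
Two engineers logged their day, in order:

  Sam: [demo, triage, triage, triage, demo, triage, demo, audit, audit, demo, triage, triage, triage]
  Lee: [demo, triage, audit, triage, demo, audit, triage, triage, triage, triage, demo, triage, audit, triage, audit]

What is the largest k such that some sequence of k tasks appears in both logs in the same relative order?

Taking demo [1,5]; then triage [2,8]; then triage [3,9]; then triage [4,10]; then demo [5,11]; then triage [6,12]; then audit [8,13]; then audit [9,15] gives a common subsequence of length 8. The LCS DP gives dp[13][15] = 8, so this is optimal.

8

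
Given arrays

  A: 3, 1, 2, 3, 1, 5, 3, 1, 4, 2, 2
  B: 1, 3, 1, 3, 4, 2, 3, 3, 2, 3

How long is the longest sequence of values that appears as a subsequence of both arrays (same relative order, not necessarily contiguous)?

7

Let dp[i][j] be the LCS length of the first i values of A and the first j values of B. dp[i][j] = dp[i-1][j-1]+1 when the i-th and j-th values match, else max(dp[i-1][j], dp[i][j-1]).
    ·  1  3  1  3  4  2  3  3  2  3
 ·  0  0  0  0  0  0  0  0  0  0  0
 3  0  0  1  1  1  1  1  1  1  1  1
 1  0  1  1  2  2  2  2  2  2  2  2
 2  0  1  1  2  2  2  3  3  3  3  3
 3  0  1  2  2  3  3  3  4  4  4  4
 1  0  1  2  3  3  3  3  4  4  4  4
 5  0  1  2  3  3  3  3  4  4  4  4
 3  0  1  2  3  4  4  4  4  5  5  5
 1  0  1  2  3  4  4  4  4  5  5  5
 4  0  1  2  3  4  5  5  5  5  5  5
 2  0  1  2  3  4  5  6  6  6  6  6
 2  0  1  2  3  4  5  6  6  6  7  7
dp[11][10] = 7. One LCS (by backtracking along matches): 1, 3, 1, 3, 4, 2, 2.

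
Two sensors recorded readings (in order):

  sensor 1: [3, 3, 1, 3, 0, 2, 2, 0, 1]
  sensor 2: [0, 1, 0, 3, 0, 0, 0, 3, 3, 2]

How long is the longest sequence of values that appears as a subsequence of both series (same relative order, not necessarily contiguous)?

Let dp[i][j] be the LCS length of the first i values of sensor 1 and the first j values of sensor 2. dp[i][j] = dp[i-1][j-1]+1 when the i-th and j-th values match, else max(dp[i-1][j], dp[i][j-1]).
    ·  0  1  0  3  0  0  0  3  3  2
 ·  0  0  0  0  0  0  0  0  0  0  0
 3  0  0  0  0  1  1  1  1  1  1  1
 3  0  0  0  0  1  1  1  1  2  2  2
 1  0  0  1  1  1  1  1  1  2  2  2
 3  0  0  1  1  2  2  2  2  2  3  3
 0  0  1  1  2  2  3  3  3  3  3  3
 2  0  1  1  2  2  3  3  3  3  3  4
 2  0  1  1  2  2  3  3  3  3  3  4
 0  0  1  1  2  2  3  4  4  4  4  4
 1  0  1  2  2  2  3  4  4  4  4  4
dp[9][10] = 4. One LCS (by backtracking along matches): 3, 3, 3, 2.

4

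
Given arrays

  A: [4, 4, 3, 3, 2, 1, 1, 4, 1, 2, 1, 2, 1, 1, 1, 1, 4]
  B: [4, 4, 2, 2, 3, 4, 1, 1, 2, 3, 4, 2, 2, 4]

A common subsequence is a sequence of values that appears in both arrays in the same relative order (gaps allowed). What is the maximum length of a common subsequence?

9

Match 4 [1,1] → 4 [2,2] → 3 [3,5] → 1 [6,7] → 1 [7,8] → 4 [8,11] → 2 [10,12] → 2 [12,13] → 4 [17,14] — 9 values in the same relative order in both. Since dp[17][14] = 9, nothing longer is possible.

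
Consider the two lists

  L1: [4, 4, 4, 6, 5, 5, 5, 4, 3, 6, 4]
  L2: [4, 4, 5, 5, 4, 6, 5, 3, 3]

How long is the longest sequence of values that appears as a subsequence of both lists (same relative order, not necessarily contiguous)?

6

One common subsequence of length 6: 4 at L1[1]=L2[1] → 4 at L1[2]=L2[2] → 4 at L1[3]=L2[5] → 6 at L1[4]=L2[6] → 5 at L1[5]=L2[7] → 3 at L1[9]=L2[9]. The LCS DP gives dp[11][9] = 6, so this is optimal.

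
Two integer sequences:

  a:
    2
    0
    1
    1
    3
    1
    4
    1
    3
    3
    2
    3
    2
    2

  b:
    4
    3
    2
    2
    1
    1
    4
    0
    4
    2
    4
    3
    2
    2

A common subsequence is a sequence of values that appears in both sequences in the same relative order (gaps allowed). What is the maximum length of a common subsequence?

Match 2 (a #1, b #4), 1 (a #3, b #5), 1 (a #4, b #6), 4 (a #7, b #9), 2 (a #11, b #10), 3 (a #12, b #12), 2 (a #13, b #13), 2 (a #14, b #14) — 8 values in the same relative order in both. Since dp[14][14] = 8, nothing longer is possible.

8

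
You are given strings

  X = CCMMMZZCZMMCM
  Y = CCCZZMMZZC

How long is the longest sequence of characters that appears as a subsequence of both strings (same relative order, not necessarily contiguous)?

7

Taking C [1,2], then C [2,3], then M [4,6], then M [5,7], then Z [7,8], then Z [9,9], then C [12,10] gives a common subsequence of length 7. Since dp[13][10] = 7, nothing longer is possible.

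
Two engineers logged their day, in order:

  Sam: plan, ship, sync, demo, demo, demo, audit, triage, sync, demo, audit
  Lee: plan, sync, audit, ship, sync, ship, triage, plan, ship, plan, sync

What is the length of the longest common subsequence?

5

Taking plan [1,1], ship [2,4], sync [3,5], triage [8,7], sync [9,11] gives a common subsequence of length 5. Since dp[11][11] = 5, nothing longer is possible.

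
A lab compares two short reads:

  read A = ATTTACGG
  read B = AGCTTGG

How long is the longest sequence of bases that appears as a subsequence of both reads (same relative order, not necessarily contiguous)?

5

One common subsequence of length 5: A [1,1], then T [3,4], then T [4,5], then G [7,6], then G [8,7]. The LCS DP gives dp[8][7] = 5, so this is optimal.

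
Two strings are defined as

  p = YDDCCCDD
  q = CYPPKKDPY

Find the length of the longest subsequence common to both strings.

Let dp[i][j] be the LCS length of the first i characters of p and the first j characters of q. dp[i][j] = dp[i-1][j-1]+1 when the i-th and j-th characters match, else max(dp[i-1][j], dp[i][j-1]).
    ·  C  Y  P  P  K  K  D  P  Y
 ·  0  0  0  0  0  0  0  0  0  0
 Y  0  0  1  1  1  1  1  1  1  1
 D  0  0  1  1  1  1  1  2  2  2
 D  0  0  1  1  1  1  1  2  2  2
 C  0  1  1  1  1  1  1  2  2  2
 C  0  1  1  1  1  1  1  2  2  2
 C  0  1  1  1  1  1  1  2  2  2
 D  0  1  1  1  1  1  1  2  2  2
 D  0  1  1  1  1  1  1  2  2  2
dp[8][9] = 2. One LCS (by backtracking along matches): YD.

2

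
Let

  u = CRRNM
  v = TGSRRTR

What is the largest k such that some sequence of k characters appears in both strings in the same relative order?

Pick R at u[2]=v[5]; then R at u[3]=v[7]; all 2 characters appear in both, in order. The LCS DP gives dp[5][7] = 2, so this is optimal.

2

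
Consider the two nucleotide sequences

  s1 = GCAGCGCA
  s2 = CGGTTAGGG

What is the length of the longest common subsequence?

4

Taking G at s1[1]=s2[3], A at s1[3]=s2[6], G at s1[4]=s2[8], G at s1[6]=s2[9] gives a common subsequence of length 4. The LCS DP gives dp[8][9] = 4, so this is optimal.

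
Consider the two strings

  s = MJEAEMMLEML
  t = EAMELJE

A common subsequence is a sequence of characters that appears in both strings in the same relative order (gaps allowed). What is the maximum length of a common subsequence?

Let dp[i][j] be the LCS length of the first i characters of s and the first j characters of t. dp[i][j] = dp[i-1][j-1]+1 when the i-th and j-th characters match, else max(dp[i-1][j], dp[i][j-1]).
    ·  E  A  M  E  L  J  E
 ·  0  0  0  0  0  0  0  0
 M  0  0  0  1  1  1  1  1
 J  0  0  0  1  1  1  2  2
 E  0  1  1  1  2  2  2  3
 A  0  1  2  2  2  2  2  3
 E  0  1  2  2  3  3  3  3
 M  0  1  2  3  3  3  3  3
 M  0  1  2  3  3  3  3  3
 L  0  1  2  3  3  4  4  4
 E  0  1  2  3  4  4  4  5
 M  0  1  2  3  4  4  4  5
 L  0  1  2  3  4  5  5  5
dp[11][7] = 5. One LCS (by backtracking along matches): EAELE.

5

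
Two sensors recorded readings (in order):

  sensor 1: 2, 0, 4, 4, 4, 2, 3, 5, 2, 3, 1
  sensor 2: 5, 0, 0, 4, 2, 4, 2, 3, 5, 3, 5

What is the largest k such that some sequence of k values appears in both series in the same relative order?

Let dp[i][j] be the LCS length of the first i values of sensor 1 and the first j values of sensor 2. dp[i][j] = dp[i-1][j-1]+1 when the i-th and j-th values match, else max(dp[i-1][j], dp[i][j-1]).
    ·  5  0  0  4  2  4  2  3  5  3  5
 ·  0  0  0  0  0  0  0  0  0  0  0  0
 2  0  0  0  0  0  1  1  1  1  1  1  1
 0  0  0  1  1  1  1  1  1  1  1  1  1
 4  0  0  1  1  2  2  2  2  2  2  2  2
 4  0  0  1  1  2  2  3  3  3  3  3  3
 4  0  0  1  1  2  2  3  3  3  3  3  3
 2  0  0  1  1  2  3  3  4  4  4  4  4
 3  0  0  1  1  2  3  3  4  5  5  5  5
 5  0  1  1  1  2  3  3  4  5  6  6  6
 2  0  1  1  1  2  3  3  4  5  6  6  6
 3  0  1  1  1  2  3  3  4  5  6  7  7
 1  0  1  1  1  2  3  3  4  5  6  7  7
dp[11][11] = 7. One LCS (by backtracking along matches): 0, 4, 4, 2, 3, 5, 3.

7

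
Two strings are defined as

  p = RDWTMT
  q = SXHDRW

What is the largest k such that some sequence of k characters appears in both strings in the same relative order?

Match R [1,5], W [3,6] — 2 characters in the same relative order in both. Since dp[6][6] = 2, nothing longer is possible.

2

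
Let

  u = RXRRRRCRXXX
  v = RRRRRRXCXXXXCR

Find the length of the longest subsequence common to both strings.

One common subsequence of length 9: R (u #1, v #2); then R (u #3, v #3); then R (u #4, v #4); then R (u #5, v #5); then R (u #6, v #6); then C (u #7, v #8); then X (u #9, v #10); then X (u #10, v #11); then X (u #11, v #12). The LCS DP gives dp[11][14] = 9, so this is optimal.

9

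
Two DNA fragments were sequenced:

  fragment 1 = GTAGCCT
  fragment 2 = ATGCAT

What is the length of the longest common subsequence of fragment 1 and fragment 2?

Pick T (fragment 1 #2, fragment 2 #2) → G (fragment 1 #4, fragment 2 #3) → C (fragment 1 #5, fragment 2 #4) → T (fragment 1 #7, fragment 2 #6); all 4 bases appear in both, in order. The LCS DP gives dp[7][6] = 4, so this is optimal.

4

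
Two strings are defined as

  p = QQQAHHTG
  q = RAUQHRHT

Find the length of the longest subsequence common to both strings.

Let dp[i][j] be the LCS length of the first i characters of p and the first j characters of q. dp[i][j] = dp[i-1][j-1]+1 when the i-th and j-th characters match, else max(dp[i-1][j], dp[i][j-1]).
    ·  R  A  U  Q  H  R  H  T
 ·  0  0  0  0  0  0  0  0  0
 Q  0  0  0  0  1  1  1  1  1
 Q  0  0  0  0  1  1  1  1  1
 Q  0  0  0  0  1  1  1  1  1
 A  0  0  1  1  1  1  1  1  1
 H  0  0  1  1  1  2  2  2  2
 H  0  0  1  1  1  2  2  3  3
 T  0  0  1  1  1  2  2  3  4
 G  0  0  1  1  1  2  2  3  4
dp[8][8] = 4. One LCS (by backtracking along matches): QHHT.

4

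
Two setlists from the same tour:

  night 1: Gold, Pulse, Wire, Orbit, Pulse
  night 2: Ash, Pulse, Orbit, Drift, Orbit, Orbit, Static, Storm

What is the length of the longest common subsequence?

2

Taking Pulse (night 1 #2, night 2 #2), Orbit (night 1 #4, night 2 #6) gives a common subsequence of length 2. The LCS DP gives dp[5][8] = 2, so this is optimal.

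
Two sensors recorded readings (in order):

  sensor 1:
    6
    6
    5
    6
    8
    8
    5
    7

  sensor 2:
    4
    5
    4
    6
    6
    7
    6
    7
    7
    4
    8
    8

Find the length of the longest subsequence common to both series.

5

Let dp[i][j] be the LCS length of the first i values of sensor 1 and the first j values of sensor 2. dp[i][j] = dp[i-1][j-1]+1 when the i-th and j-th values match, else max(dp[i-1][j], dp[i][j-1]).
    ·  4  5  4  6  6  7  6  7  7  4  8  8
 ·  0  0  0  0  0  0  0  0  0  0  0  0  0
 6  0  0  0  0  1  1  1  1  1  1  1  1  1
 6  0  0  0  0  1  2  2  2  2  2  2  2  2
 5  0  0  1  1  1  2  2  2  2  2  2  2  2
 6  0  0  1  1  2  2  2  3  3  3  3  3  3
 8  0  0  1  1  2  2  2  3  3  3  3  4  4
 8  0  0  1  1  2  2  2  3  3  3  3  4  5
 5  0  0  1  1  2  2  2  3  3  3  3  4  5
 7  0  0  1  1  2  2  3  3  4  4  4  4  5
dp[8][12] = 5. One LCS (by backtracking along matches): 6, 6, 6, 8, 8.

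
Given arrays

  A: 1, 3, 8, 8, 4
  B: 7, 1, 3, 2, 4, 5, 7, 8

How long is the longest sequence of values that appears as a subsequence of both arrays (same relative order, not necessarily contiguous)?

Let dp[i][j] be the LCS length of the first i values of A and the first j values of B. dp[i][j] = dp[i-1][j-1]+1 when the i-th and j-th values match, else max(dp[i-1][j], dp[i][j-1]).
    ·  7  1  3  2  4  5  7  8
 ·  0  0  0  0  0  0  0  0  0
 1  0  0  1  1  1  1  1  1  1
 3  0  0  1  2  2  2  2  2  2
 8  0  0  1  2  2  2  2  2  3
 8  0  0  1  2  2  2  2  2  3
 4  0  0  1  2  2  3  3  3  3
dp[5][8] = 3. One LCS (by backtracking along matches): 1, 3, 8.

3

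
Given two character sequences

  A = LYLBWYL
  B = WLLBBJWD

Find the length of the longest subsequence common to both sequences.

Let dp[i][j] be the LCS length of the first i characters of A and the first j characters of B. dp[i][j] = dp[i-1][j-1]+1 when the i-th and j-th characters match, else max(dp[i-1][j], dp[i][j-1]).
    ·  W  L  L  B  B  J  W  D
 ·  0  0  0  0  0  0  0  0  0
 L  0  0  1  1  1  1  1  1  1
 Y  0  0  1  1  1  1  1  1  1
 L  0  0  1  2  2  2  2  2  2
 B  0  0  1  2  3  3  3  3  3
 W  0  1  1  2  3  3  3  4  4
 Y  0  1  1  2  3  3  3  4  4
 L  0  1  2  2  3  3  3  4  4
dp[7][8] = 4. One LCS (by backtracking along matches): LLBW.

4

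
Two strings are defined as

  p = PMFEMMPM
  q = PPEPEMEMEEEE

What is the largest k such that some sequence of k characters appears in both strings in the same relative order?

Let dp[i][j] be the LCS length of the first i characters of p and the first j characters of q. dp[i][j] = dp[i-1][j-1]+1 when the i-th and j-th characters match, else max(dp[i-1][j], dp[i][j-1]).
    ·  P  P  E  P  E  M  E  M  E  E  E  E
 ·  0  0  0  0  0  0  0  0  0  0  0  0  0
 P  0  1  1  1  1  1  1  1  1  1  1  1  1
 M  0  1  1  1  1  1  2  2  2  2  2  2  2
 F  0  1  1  1  1  1  2  2  2  2  2  2  2
 E  0  1  1  2  2  2  2  3  3  3  3  3  3
 M  0  1  1  2  2  2  3  3  4  4  4  4  4
 M  0  1  1  2  2  2  3  3  4  4  4  4  4
 P  0  1  2  2  3  3  3  3  4  4  4  4  4
 M  0  1  2  2  3  3  4  4  4  4  4  4  4
dp[8][12] = 4. One LCS (by backtracking along matches): PMEM.

4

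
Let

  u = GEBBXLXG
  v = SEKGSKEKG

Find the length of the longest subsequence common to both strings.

3

Match G [1,4]; then E [2,7]; then G [8,9] — 3 characters in the same relative order in both, and the DP table's final entry dp[8][9] is also 3, so no common subsequence is longer.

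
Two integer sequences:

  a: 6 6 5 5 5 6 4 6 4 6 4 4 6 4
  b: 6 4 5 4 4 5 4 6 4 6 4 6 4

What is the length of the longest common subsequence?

10

Taking 6 (a #1, b #1); then 5 (a #3, b #3); then 5 (a #5, b #6); then 4 (a #7, b #7); then 6 (a #8, b #8); then 4 (a #9, b #9); then 6 (a #10, b #10); then 4 (a #12, b #11); then 6 (a #13, b #12); then 4 (a #14, b #13) gives a common subsequence of length 10. The LCS DP gives dp[14][13] = 10, so this is optimal.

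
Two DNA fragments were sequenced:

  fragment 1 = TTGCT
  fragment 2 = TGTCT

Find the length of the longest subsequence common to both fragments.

4

Pick T at fragment 1[1]=fragment 2[1] → T at fragment 1[2]=fragment 2[3] → C at fragment 1[4]=fragment 2[4] → T at fragment 1[5]=fragment 2[5]; all 4 bases appear in both, in order. dp[5][5] = 4 confirms this is the maximum.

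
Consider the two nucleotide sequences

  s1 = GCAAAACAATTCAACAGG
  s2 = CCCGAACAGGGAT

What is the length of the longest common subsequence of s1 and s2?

9

One common subsequence of length 9: C at s1[2]=s2[1]; then C at s1[7]=s2[2]; then C at s1[12]=s2[3]; then A at s1[13]=s2[5]; then A at s1[14]=s2[6]; then C at s1[15]=s2[7]; then A at s1[16]=s2[8]; then G at s1[17]=s2[10]; then G at s1[18]=s2[11]. Since dp[18][13] = 9, nothing longer is possible.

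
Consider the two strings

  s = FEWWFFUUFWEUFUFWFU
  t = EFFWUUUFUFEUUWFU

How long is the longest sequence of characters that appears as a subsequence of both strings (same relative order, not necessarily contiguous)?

Pick E [2,1]; then F [5,2]; then F [6,3]; then U [7,7]; then U [8,9]; then F [9,10]; then E [11,11]; then U [12,12]; then U [14,13]; then W [16,14]; then F [17,15]; then U [18,16]; all 12 characters appear in both, in order. dp[18][16] = 12 confirms this is the maximum.

12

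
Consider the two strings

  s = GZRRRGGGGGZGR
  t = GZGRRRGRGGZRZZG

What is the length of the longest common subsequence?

10

Pick G [1,1] → Z [2,2] → R [3,4] → R [4,5] → R [5,6] → G [6,7] → G [7,9] → G [8,10] → Z [11,14] → G [12,15]; all 10 characters appear in both, in order. The LCS DP gives dp[13][15] = 10, so this is optimal.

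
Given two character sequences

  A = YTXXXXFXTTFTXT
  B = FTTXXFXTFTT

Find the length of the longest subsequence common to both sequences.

9

One common subsequence of length 9: T at A[2]=B[3]; then X at A[5]=B[4]; then X at A[6]=B[5]; then F at A[7]=B[6]; then X at A[8]=B[7]; then T at A[10]=B[8]; then F at A[11]=B[9]; then T at A[12]=B[10]; then T at A[14]=B[11], and the DP table's final entry dp[14][11] is also 9, so no common subsequence is longer.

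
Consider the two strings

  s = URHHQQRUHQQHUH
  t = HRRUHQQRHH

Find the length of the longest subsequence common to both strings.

8

Match R [2,2] → R [7,3] → U [8,4] → H [9,5] → Q [10,6] → Q [11,7] → H [12,9] → H [14,10] — 8 characters in the same relative order in both. The LCS DP gives dp[14][10] = 8, so this is optimal.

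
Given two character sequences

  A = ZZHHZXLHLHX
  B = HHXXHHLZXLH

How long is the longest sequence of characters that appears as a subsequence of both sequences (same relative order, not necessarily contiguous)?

Let dp[i][j] be the LCS length of the first i characters of A and the first j characters of B. dp[i][j] = dp[i-1][j-1]+1 when the i-th and j-th characters match, else max(dp[i-1][j], dp[i][j-1]).
    ·  H  H  X  X  H  H  L  Z  X  L  H
 ·  0  0  0  0  0  0  0  0  0  0  0  0
 Z  0  0  0  0  0  0  0  0  1  1  1  1
 Z  0  0  0  0  0  0  0  0  1  1  1  1
 H  0  1  1  1  1  1  1  1  1  1  1  2
 H  0  1  2  2  2  2  2  2  2  2  2  2
 Z  0  1  2  2  2  2  2  2  3  3  3  3
 X  0  1  2  3  3  3  3  3  3  4  4  4
 L  0  1  2  3  3  3  3  4  4  4  5  5
 H  0  1  2  3  3  4  4  4  4  4  5  6
 L  0  1  2  3  3  4  4  5  5  5  5  6
 H  0  1  2  3  3  4  5  5  5  5  5  6
 X  0  1  2  3  4  4  5  5  5  6  6  6
dp[11][11] = 6. One LCS (by backtracking along matches): HHZXLH.

6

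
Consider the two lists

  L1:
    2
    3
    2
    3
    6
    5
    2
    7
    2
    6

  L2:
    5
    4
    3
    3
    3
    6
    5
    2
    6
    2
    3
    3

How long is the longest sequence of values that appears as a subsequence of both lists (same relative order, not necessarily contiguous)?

Taking 3 [2,4], 3 [4,5], 6 [5,6], 5 [6,7], 2 [7,8], 2 [9,10] gives a common subsequence of length 6. Since dp[10][12] = 6, nothing longer is possible.

6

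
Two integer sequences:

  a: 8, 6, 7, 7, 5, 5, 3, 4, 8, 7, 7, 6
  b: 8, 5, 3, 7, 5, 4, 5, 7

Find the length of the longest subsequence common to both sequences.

Taking 8 [1,1]; then 7 [4,4]; then 5 [5,5]; then 5 [6,7]; then 7 [11,8] gives a common subsequence of length 5. The LCS DP gives dp[12][8] = 5, so this is optimal.

5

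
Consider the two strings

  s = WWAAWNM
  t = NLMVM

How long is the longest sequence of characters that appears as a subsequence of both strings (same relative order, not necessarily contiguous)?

One common subsequence of length 2: N [6,1] → M [7,5], and the DP table's final entry dp[7][5] is also 2, so no common subsequence is longer.

2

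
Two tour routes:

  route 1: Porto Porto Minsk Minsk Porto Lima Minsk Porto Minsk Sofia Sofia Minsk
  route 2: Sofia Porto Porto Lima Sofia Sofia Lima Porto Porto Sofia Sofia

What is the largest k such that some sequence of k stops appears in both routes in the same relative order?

One common subsequence of length 6: Porto [1,2], Porto [2,3], Porto [5,8], Porto [8,9], Sofia [10,10], Sofia [11,11]. Since dp[12][11] = 6, nothing longer is possible.

6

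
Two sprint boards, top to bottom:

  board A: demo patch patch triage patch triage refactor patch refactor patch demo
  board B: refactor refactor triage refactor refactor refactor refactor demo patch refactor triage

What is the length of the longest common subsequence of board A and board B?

4

Taking triage (board A #4, board B #3); then refactor (board A #7, board B #7); then patch (board A #8, board B #9); then refactor (board A #9, board B #10) gives a common subsequence of length 4, and the DP table's final entry dp[11][11] is also 4, so no common subsequence is longer.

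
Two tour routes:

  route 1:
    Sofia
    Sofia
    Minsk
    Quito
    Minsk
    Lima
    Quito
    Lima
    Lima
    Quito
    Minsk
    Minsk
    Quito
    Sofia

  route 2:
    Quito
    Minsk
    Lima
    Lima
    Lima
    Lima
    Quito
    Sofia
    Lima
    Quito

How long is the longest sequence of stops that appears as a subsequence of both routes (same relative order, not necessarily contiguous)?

Pick Quito (route 1 #4, route 2 #1), Minsk (route 1 #5, route 2 #2), Lima (route 1 #6, route 2 #4), Lima (route 1 #8, route 2 #5), Lima (route 1 #9, route 2 #6), Quito (route 1 #10, route 2 #7), Quito (route 1 #13, route 2 #10); all 7 stops appear in both, in order. The LCS DP gives dp[14][10] = 7, so this is optimal.

7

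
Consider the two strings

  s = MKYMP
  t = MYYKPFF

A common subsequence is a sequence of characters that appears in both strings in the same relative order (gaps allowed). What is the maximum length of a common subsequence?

Match M (s #1, t #1), K (s #2, t #4), P (s #5, t #5) — 3 characters in the same relative order in both. dp[5][7] = 3 confirms this is the maximum.

3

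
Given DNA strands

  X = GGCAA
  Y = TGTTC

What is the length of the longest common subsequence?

Taking G at X[1]=Y[2], C at X[3]=Y[5] gives a common subsequence of length 2. The LCS DP gives dp[5][5] = 2, so this is optimal.

2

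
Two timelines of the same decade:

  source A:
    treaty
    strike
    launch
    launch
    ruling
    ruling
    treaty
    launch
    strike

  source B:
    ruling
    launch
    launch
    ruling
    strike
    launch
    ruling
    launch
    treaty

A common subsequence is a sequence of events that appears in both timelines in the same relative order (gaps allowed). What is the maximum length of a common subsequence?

5

Pick launch at source A[3]=source B[2], launch at source A[4]=source B[3], ruling at source A[5]=source B[4], ruling at source A[6]=source B[7], treaty at source A[7]=source B[9]; all 5 events appear in both, in order. Since dp[9][9] = 5, nothing longer is possible.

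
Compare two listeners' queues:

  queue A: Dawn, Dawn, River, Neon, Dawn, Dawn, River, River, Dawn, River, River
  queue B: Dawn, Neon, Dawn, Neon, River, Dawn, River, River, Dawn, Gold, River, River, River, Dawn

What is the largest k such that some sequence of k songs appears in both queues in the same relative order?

9

Pick Dawn at queue A[1]=queue B[1], Dawn at queue A[2]=queue B[3], River at queue A[3]=queue B[5], Dawn at queue A[6]=queue B[6], River at queue A[7]=queue B[7], River at queue A[8]=queue B[8], Dawn at queue A[9]=queue B[9], River at queue A[10]=queue B[12], River at queue A[11]=queue B[13]; all 9 songs appear in both, in order. Since dp[11][14] = 9, nothing longer is possible.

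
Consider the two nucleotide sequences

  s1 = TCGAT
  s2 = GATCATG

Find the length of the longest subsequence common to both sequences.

One common subsequence of length 4: T at s1[1]=s2[3]; then C at s1[2]=s2[4]; then A at s1[4]=s2[5]; then T at s1[5]=s2[6]. dp[5][7] = 4 confirms this is the maximum.

4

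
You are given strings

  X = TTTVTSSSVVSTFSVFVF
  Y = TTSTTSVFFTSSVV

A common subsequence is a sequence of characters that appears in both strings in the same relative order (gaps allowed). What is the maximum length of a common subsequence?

10

Match T (X #1, Y #1), T (X #2, Y #2), T (X #3, Y #4), T (X #5, Y #5), S (X #8, Y #6), V (X #9, Y #7), S (X #11, Y #11), S (X #14, Y #12), V (X #15, Y #13), V (X #17, Y #14) — 10 characters in the same relative order in both, and the DP table's final entry dp[18][14] is also 10, so no common subsequence is longer.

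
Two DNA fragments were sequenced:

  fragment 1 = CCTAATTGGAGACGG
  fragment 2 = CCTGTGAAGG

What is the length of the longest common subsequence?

One common subsequence of length 9: C (fragment 1 #1, fragment 2 #1), then C (fragment 1 #2, fragment 2 #2), then T (fragment 1 #3, fragment 2 #3), then T (fragment 1 #7, fragment 2 #5), then G (fragment 1 #9, fragment 2 #6), then A (fragment 1 #10, fragment 2 #7), then A (fragment 1 #12, fragment 2 #8), then G (fragment 1 #14, fragment 2 #9), then G (fragment 1 #15, fragment 2 #10). The LCS DP gives dp[15][10] = 9, so this is optimal.

9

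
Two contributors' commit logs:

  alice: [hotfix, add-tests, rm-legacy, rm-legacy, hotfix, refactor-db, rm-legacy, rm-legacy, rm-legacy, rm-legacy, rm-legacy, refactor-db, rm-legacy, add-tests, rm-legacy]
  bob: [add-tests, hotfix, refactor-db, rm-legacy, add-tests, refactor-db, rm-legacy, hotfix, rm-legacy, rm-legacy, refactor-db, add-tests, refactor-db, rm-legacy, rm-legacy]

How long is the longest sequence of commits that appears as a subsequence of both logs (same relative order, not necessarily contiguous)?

Taking add-tests [2,1], then hotfix [5,2], then refactor-db [6,3], then rm-legacy [7,4], then rm-legacy [8,7], then rm-legacy [9,9], then rm-legacy [10,10], then refactor-db [12,13], then rm-legacy [13,14], then rm-legacy [15,15] gives a common subsequence of length 10. Since dp[15][15] = 10, nothing longer is possible.

10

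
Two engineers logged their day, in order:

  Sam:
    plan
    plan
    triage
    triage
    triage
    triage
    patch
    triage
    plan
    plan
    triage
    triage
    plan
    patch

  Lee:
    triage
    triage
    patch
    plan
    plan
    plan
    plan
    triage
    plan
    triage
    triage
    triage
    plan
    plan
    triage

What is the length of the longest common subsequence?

Match plan (Sam #1, Lee #6); then plan (Sam #2, Lee #7); then triage (Sam #3, Lee #8); then triage (Sam #5, Lee #10); then triage (Sam #6, Lee #11); then triage (Sam #8, Lee #12); then plan (Sam #9, Lee #13); then plan (Sam #10, Lee #14); then triage (Sam #12, Lee #15) — 9 tasks in the same relative order in both. Since dp[14][15] = 9, nothing longer is possible.

9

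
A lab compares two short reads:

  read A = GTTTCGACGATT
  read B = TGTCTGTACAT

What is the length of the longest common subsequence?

8

One common subsequence of length 8: G [1,2]; then T [2,3]; then T [3,5]; then T [4,7]; then A [7,8]; then C [8,9]; then A [10,10]; then T [12,11]. dp[12][11] = 8 confirms this is the maximum.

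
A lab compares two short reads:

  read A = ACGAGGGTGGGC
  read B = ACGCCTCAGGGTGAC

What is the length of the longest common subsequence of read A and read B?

Match A [1,1], then C [2,2], then G [3,3], then A [4,8], then G [5,9], then G [6,10], then G [7,11], then T [8,12], then G [9,13], then C [12,15] — 10 bases in the same relative order in both, and the DP table's final entry dp[12][15] is also 10, so no common subsequence is longer.

10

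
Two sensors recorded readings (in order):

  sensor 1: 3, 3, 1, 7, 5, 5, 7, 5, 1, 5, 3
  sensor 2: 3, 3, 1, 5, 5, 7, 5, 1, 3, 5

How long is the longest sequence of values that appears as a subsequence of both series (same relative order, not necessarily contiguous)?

9

Taking 3 (sensor 1 #1, sensor 2 #1); then 3 (sensor 1 #2, sensor 2 #2); then 1 (sensor 1 #3, sensor 2 #3); then 5 (sensor 1 #5, sensor 2 #4); then 5 (sensor 1 #6, sensor 2 #5); then 7 (sensor 1 #7, sensor 2 #6); then 5 (sensor 1 #8, sensor 2 #7); then 1 (sensor 1 #9, sensor 2 #8); then 5 (sensor 1 #10, sensor 2 #10) gives a common subsequence of length 9. dp[11][10] = 9 confirms this is the maximum.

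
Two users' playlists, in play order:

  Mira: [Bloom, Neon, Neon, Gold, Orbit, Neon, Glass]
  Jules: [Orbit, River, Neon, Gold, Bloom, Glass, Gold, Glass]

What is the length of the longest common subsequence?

3

Pick Bloom (Mira #1, Jules #5), then Gold (Mira #4, Jules #7), then Glass (Mira #7, Jules #8); all 3 songs appear in both, in order. The LCS DP gives dp[7][8] = 3, so this is optimal.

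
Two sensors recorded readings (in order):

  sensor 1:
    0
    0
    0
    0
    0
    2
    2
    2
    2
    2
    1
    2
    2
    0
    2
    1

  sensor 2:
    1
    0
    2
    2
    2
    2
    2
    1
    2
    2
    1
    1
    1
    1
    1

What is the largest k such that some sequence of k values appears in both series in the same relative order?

10

Taking 0 (sensor 1 #5, sensor 2 #2), then 2 (sensor 1 #6, sensor 2 #3), then 2 (sensor 1 #7, sensor 2 #4), then 2 (sensor 1 #8, sensor 2 #5), then 2 (sensor 1 #9, sensor 2 #6), then 2 (sensor 1 #10, sensor 2 #7), then 1 (sensor 1 #11, sensor 2 #8), then 2 (sensor 1 #12, sensor 2 #9), then 2 (sensor 1 #13, sensor 2 #10), then 1 (sensor 1 #16, sensor 2 #15) gives a common subsequence of length 10. Since dp[16][15] = 10, nothing longer is possible.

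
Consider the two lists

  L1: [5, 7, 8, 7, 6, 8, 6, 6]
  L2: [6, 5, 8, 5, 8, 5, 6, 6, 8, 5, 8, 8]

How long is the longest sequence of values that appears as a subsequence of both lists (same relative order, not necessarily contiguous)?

5

One common subsequence of length 5: 5 at L1[1]=L2[2], 8 at L1[3]=L2[3], 8 at L1[6]=L2[5], 6 at L1[7]=L2[7], 6 at L1[8]=L2[8]. dp[8][12] = 5 confirms this is the maximum.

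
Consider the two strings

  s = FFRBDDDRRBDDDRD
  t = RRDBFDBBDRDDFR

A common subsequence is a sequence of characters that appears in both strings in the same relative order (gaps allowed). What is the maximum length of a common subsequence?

Pick R (s #3, t #2), then B (s #4, t #4), then D (s #5, t #6), then D (s #7, t #9), then R (s #9, t #10), then D (s #11, t #11), then D (s #12, t #12), then R (s #14, t #14); all 8 characters appear in both, in order. The LCS DP gives dp[15][14] = 8, so this is optimal.

8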